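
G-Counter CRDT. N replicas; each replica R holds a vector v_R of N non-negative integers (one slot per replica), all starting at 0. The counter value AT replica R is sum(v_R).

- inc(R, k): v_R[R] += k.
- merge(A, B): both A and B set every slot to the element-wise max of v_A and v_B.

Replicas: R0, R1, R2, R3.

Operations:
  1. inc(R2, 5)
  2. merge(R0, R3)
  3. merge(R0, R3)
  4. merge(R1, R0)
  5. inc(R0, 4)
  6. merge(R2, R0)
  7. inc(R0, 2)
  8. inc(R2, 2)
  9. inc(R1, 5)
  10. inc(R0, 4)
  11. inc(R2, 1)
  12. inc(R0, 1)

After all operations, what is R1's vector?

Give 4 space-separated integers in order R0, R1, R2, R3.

Answer: 0 5 0 0

Derivation:
Op 1: inc R2 by 5 -> R2=(0,0,5,0) value=5
Op 2: merge R0<->R3 -> R0=(0,0,0,0) R3=(0,0,0,0)
Op 3: merge R0<->R3 -> R0=(0,0,0,0) R3=(0,0,0,0)
Op 4: merge R1<->R0 -> R1=(0,0,0,0) R0=(0,0,0,0)
Op 5: inc R0 by 4 -> R0=(4,0,0,0) value=4
Op 6: merge R2<->R0 -> R2=(4,0,5,0) R0=(4,0,5,0)
Op 7: inc R0 by 2 -> R0=(6,0,5,0) value=11
Op 8: inc R2 by 2 -> R2=(4,0,7,0) value=11
Op 9: inc R1 by 5 -> R1=(0,5,0,0) value=5
Op 10: inc R0 by 4 -> R0=(10,0,5,0) value=15
Op 11: inc R2 by 1 -> R2=(4,0,8,0) value=12
Op 12: inc R0 by 1 -> R0=(11,0,5,0) value=16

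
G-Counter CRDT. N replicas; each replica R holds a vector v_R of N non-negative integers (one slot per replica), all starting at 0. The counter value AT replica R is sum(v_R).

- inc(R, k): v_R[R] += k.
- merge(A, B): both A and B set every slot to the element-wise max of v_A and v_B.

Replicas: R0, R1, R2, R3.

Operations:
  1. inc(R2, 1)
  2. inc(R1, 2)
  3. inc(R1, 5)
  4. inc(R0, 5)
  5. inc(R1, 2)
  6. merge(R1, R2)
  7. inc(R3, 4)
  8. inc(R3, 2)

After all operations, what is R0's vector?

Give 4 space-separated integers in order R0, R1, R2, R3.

Op 1: inc R2 by 1 -> R2=(0,0,1,0) value=1
Op 2: inc R1 by 2 -> R1=(0,2,0,0) value=2
Op 3: inc R1 by 5 -> R1=(0,7,0,0) value=7
Op 4: inc R0 by 5 -> R0=(5,0,0,0) value=5
Op 5: inc R1 by 2 -> R1=(0,9,0,0) value=9
Op 6: merge R1<->R2 -> R1=(0,9,1,0) R2=(0,9,1,0)
Op 7: inc R3 by 4 -> R3=(0,0,0,4) value=4
Op 8: inc R3 by 2 -> R3=(0,0,0,6) value=6

Answer: 5 0 0 0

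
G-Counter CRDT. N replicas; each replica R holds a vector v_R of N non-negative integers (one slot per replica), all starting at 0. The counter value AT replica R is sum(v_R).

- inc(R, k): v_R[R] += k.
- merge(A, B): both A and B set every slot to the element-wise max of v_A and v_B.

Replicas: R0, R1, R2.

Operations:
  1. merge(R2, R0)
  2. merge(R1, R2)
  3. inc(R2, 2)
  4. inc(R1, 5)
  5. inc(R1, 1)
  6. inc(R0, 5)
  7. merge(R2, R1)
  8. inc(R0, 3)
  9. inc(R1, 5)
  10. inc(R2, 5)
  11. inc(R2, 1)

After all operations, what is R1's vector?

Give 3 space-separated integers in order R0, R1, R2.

Answer: 0 11 2

Derivation:
Op 1: merge R2<->R0 -> R2=(0,0,0) R0=(0,0,0)
Op 2: merge R1<->R2 -> R1=(0,0,0) R2=(0,0,0)
Op 3: inc R2 by 2 -> R2=(0,0,2) value=2
Op 4: inc R1 by 5 -> R1=(0,5,0) value=5
Op 5: inc R1 by 1 -> R1=(0,6,0) value=6
Op 6: inc R0 by 5 -> R0=(5,0,0) value=5
Op 7: merge R2<->R1 -> R2=(0,6,2) R1=(0,6,2)
Op 8: inc R0 by 3 -> R0=(8,0,0) value=8
Op 9: inc R1 by 5 -> R1=(0,11,2) value=13
Op 10: inc R2 by 5 -> R2=(0,6,7) value=13
Op 11: inc R2 by 1 -> R2=(0,6,8) value=14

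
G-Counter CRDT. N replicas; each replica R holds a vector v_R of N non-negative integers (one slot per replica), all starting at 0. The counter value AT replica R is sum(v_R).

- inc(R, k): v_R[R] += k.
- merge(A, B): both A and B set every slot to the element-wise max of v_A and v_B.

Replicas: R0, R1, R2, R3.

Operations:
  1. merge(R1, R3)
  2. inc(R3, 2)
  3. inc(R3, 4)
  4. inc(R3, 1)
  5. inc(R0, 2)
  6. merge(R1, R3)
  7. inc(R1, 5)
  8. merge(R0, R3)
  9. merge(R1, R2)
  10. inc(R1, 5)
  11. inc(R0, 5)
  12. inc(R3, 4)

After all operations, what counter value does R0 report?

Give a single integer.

Op 1: merge R1<->R3 -> R1=(0,0,0,0) R3=(0,0,0,0)
Op 2: inc R3 by 2 -> R3=(0,0,0,2) value=2
Op 3: inc R3 by 4 -> R3=(0,0,0,6) value=6
Op 4: inc R3 by 1 -> R3=(0,0,0,7) value=7
Op 5: inc R0 by 2 -> R0=(2,0,0,0) value=2
Op 6: merge R1<->R3 -> R1=(0,0,0,7) R3=(0,0,0,7)
Op 7: inc R1 by 5 -> R1=(0,5,0,7) value=12
Op 8: merge R0<->R3 -> R0=(2,0,0,7) R3=(2,0,0,7)
Op 9: merge R1<->R2 -> R1=(0,5,0,7) R2=(0,5,0,7)
Op 10: inc R1 by 5 -> R1=(0,10,0,7) value=17
Op 11: inc R0 by 5 -> R0=(7,0,0,7) value=14
Op 12: inc R3 by 4 -> R3=(2,0,0,11) value=13

Answer: 14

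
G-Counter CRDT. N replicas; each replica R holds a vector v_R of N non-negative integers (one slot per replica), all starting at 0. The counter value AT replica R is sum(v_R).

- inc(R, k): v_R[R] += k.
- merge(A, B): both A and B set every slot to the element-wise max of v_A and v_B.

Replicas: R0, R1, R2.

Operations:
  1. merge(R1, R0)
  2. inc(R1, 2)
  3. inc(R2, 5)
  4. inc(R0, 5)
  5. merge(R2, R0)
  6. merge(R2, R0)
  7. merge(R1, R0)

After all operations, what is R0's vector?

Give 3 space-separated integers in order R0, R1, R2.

Op 1: merge R1<->R0 -> R1=(0,0,0) R0=(0,0,0)
Op 2: inc R1 by 2 -> R1=(0,2,0) value=2
Op 3: inc R2 by 5 -> R2=(0,0,5) value=5
Op 4: inc R0 by 5 -> R0=(5,0,0) value=5
Op 5: merge R2<->R0 -> R2=(5,0,5) R0=(5,0,5)
Op 6: merge R2<->R0 -> R2=(5,0,5) R0=(5,0,5)
Op 7: merge R1<->R0 -> R1=(5,2,5) R0=(5,2,5)

Answer: 5 2 5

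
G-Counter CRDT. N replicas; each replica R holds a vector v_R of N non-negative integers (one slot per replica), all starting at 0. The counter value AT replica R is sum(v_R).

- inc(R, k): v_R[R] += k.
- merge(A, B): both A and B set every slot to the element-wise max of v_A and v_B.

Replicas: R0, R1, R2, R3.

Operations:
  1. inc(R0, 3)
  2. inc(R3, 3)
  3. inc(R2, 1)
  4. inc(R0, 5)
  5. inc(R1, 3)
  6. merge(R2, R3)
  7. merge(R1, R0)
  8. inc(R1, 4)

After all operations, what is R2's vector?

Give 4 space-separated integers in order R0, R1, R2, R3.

Op 1: inc R0 by 3 -> R0=(3,0,0,0) value=3
Op 2: inc R3 by 3 -> R3=(0,0,0,3) value=3
Op 3: inc R2 by 1 -> R2=(0,0,1,0) value=1
Op 4: inc R0 by 5 -> R0=(8,0,0,0) value=8
Op 5: inc R1 by 3 -> R1=(0,3,0,0) value=3
Op 6: merge R2<->R3 -> R2=(0,0,1,3) R3=(0,0,1,3)
Op 7: merge R1<->R0 -> R1=(8,3,0,0) R0=(8,3,0,0)
Op 8: inc R1 by 4 -> R1=(8,7,0,0) value=15

Answer: 0 0 1 3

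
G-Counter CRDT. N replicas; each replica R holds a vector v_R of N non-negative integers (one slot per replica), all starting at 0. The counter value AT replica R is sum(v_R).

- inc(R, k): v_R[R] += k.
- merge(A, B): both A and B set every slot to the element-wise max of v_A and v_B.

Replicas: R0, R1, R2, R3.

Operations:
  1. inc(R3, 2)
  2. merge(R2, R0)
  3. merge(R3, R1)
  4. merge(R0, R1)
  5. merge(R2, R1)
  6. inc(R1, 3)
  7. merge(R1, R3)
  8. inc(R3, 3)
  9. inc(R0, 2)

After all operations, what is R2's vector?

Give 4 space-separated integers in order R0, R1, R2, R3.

Answer: 0 0 0 2

Derivation:
Op 1: inc R3 by 2 -> R3=(0,0,0,2) value=2
Op 2: merge R2<->R0 -> R2=(0,0,0,0) R0=(0,0,0,0)
Op 3: merge R3<->R1 -> R3=(0,0,0,2) R1=(0,0,0,2)
Op 4: merge R0<->R1 -> R0=(0,0,0,2) R1=(0,0,0,2)
Op 5: merge R2<->R1 -> R2=(0,0,0,2) R1=(0,0,0,2)
Op 6: inc R1 by 3 -> R1=(0,3,0,2) value=5
Op 7: merge R1<->R3 -> R1=(0,3,0,2) R3=(0,3,0,2)
Op 8: inc R3 by 3 -> R3=(0,3,0,5) value=8
Op 9: inc R0 by 2 -> R0=(2,0,0,2) value=4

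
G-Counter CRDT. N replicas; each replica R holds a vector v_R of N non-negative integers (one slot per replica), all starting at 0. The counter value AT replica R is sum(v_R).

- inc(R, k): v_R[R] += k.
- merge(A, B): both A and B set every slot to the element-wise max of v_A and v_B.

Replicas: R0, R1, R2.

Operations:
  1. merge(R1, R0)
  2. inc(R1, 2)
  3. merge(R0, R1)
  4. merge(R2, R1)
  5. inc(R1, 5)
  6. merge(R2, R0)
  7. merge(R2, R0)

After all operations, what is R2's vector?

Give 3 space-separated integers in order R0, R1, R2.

Answer: 0 2 0

Derivation:
Op 1: merge R1<->R0 -> R1=(0,0,0) R0=(0,0,0)
Op 2: inc R1 by 2 -> R1=(0,2,0) value=2
Op 3: merge R0<->R1 -> R0=(0,2,0) R1=(0,2,0)
Op 4: merge R2<->R1 -> R2=(0,2,0) R1=(0,2,0)
Op 5: inc R1 by 5 -> R1=(0,7,0) value=7
Op 6: merge R2<->R0 -> R2=(0,2,0) R0=(0,2,0)
Op 7: merge R2<->R0 -> R2=(0,2,0) R0=(0,2,0)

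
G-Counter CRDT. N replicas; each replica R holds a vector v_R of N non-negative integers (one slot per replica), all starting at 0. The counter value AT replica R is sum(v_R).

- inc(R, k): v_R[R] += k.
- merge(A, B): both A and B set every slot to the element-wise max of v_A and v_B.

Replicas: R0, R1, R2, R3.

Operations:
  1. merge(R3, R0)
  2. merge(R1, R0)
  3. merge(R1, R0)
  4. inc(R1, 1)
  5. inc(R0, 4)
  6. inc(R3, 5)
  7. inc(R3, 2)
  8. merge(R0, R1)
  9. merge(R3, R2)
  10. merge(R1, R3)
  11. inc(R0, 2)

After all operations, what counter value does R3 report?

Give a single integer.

Answer: 12

Derivation:
Op 1: merge R3<->R0 -> R3=(0,0,0,0) R0=(0,0,0,0)
Op 2: merge R1<->R0 -> R1=(0,0,0,0) R0=(0,0,0,0)
Op 3: merge R1<->R0 -> R1=(0,0,0,0) R0=(0,0,0,0)
Op 4: inc R1 by 1 -> R1=(0,1,0,0) value=1
Op 5: inc R0 by 4 -> R0=(4,0,0,0) value=4
Op 6: inc R3 by 5 -> R3=(0,0,0,5) value=5
Op 7: inc R3 by 2 -> R3=(0,0,0,7) value=7
Op 8: merge R0<->R1 -> R0=(4,1,0,0) R1=(4,1,0,0)
Op 9: merge R3<->R2 -> R3=(0,0,0,7) R2=(0,0,0,7)
Op 10: merge R1<->R3 -> R1=(4,1,0,7) R3=(4,1,0,7)
Op 11: inc R0 by 2 -> R0=(6,1,0,0) value=7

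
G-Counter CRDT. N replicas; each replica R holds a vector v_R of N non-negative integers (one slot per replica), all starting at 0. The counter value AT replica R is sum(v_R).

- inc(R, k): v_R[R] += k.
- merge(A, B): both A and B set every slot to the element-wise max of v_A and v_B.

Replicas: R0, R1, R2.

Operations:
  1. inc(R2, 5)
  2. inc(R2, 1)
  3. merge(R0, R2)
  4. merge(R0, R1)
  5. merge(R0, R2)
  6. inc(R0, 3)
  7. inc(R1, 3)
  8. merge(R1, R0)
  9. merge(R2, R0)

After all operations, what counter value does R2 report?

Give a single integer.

Op 1: inc R2 by 5 -> R2=(0,0,5) value=5
Op 2: inc R2 by 1 -> R2=(0,0,6) value=6
Op 3: merge R0<->R2 -> R0=(0,0,6) R2=(0,0,6)
Op 4: merge R0<->R1 -> R0=(0,0,6) R1=(0,0,6)
Op 5: merge R0<->R2 -> R0=(0,0,6) R2=(0,0,6)
Op 6: inc R0 by 3 -> R0=(3,0,6) value=9
Op 7: inc R1 by 3 -> R1=(0,3,6) value=9
Op 8: merge R1<->R0 -> R1=(3,3,6) R0=(3,3,6)
Op 9: merge R2<->R0 -> R2=(3,3,6) R0=(3,3,6)

Answer: 12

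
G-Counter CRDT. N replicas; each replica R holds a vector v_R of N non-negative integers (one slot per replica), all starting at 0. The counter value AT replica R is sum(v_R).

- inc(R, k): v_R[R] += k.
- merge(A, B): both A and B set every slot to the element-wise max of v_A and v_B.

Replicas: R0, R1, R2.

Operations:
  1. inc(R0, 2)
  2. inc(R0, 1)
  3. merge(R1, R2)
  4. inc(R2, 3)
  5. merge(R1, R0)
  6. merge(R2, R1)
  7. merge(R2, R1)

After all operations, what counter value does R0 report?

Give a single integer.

Op 1: inc R0 by 2 -> R0=(2,0,0) value=2
Op 2: inc R0 by 1 -> R0=(3,0,0) value=3
Op 3: merge R1<->R2 -> R1=(0,0,0) R2=(0,0,0)
Op 4: inc R2 by 3 -> R2=(0,0,3) value=3
Op 5: merge R1<->R0 -> R1=(3,0,0) R0=(3,0,0)
Op 6: merge R2<->R1 -> R2=(3,0,3) R1=(3,0,3)
Op 7: merge R2<->R1 -> R2=(3,0,3) R1=(3,0,3)

Answer: 3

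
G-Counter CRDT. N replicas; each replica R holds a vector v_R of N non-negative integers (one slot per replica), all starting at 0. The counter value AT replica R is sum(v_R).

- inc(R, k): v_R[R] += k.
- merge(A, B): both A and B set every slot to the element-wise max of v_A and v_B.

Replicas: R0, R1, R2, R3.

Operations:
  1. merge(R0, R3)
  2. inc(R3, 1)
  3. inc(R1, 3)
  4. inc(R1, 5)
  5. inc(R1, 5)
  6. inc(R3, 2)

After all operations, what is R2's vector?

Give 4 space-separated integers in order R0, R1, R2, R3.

Answer: 0 0 0 0

Derivation:
Op 1: merge R0<->R3 -> R0=(0,0,0,0) R3=(0,0,0,0)
Op 2: inc R3 by 1 -> R3=(0,0,0,1) value=1
Op 3: inc R1 by 3 -> R1=(0,3,0,0) value=3
Op 4: inc R1 by 5 -> R1=(0,8,0,0) value=8
Op 5: inc R1 by 5 -> R1=(0,13,0,0) value=13
Op 6: inc R3 by 2 -> R3=(0,0,0,3) value=3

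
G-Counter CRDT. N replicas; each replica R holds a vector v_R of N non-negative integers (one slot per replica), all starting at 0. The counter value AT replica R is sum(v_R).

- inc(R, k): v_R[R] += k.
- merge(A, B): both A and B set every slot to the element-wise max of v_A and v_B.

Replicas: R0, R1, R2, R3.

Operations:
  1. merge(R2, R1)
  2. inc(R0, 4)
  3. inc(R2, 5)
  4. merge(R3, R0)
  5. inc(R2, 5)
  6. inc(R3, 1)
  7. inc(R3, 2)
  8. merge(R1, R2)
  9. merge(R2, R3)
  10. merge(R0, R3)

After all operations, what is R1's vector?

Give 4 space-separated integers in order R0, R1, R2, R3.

Answer: 0 0 10 0

Derivation:
Op 1: merge R2<->R1 -> R2=(0,0,0,0) R1=(0,0,0,0)
Op 2: inc R0 by 4 -> R0=(4,0,0,0) value=4
Op 3: inc R2 by 5 -> R2=(0,0,5,0) value=5
Op 4: merge R3<->R0 -> R3=(4,0,0,0) R0=(4,0,0,0)
Op 5: inc R2 by 5 -> R2=(0,0,10,0) value=10
Op 6: inc R3 by 1 -> R3=(4,0,0,1) value=5
Op 7: inc R3 by 2 -> R3=(4,0,0,3) value=7
Op 8: merge R1<->R2 -> R1=(0,0,10,0) R2=(0,0,10,0)
Op 9: merge R2<->R3 -> R2=(4,0,10,3) R3=(4,0,10,3)
Op 10: merge R0<->R3 -> R0=(4,0,10,3) R3=(4,0,10,3)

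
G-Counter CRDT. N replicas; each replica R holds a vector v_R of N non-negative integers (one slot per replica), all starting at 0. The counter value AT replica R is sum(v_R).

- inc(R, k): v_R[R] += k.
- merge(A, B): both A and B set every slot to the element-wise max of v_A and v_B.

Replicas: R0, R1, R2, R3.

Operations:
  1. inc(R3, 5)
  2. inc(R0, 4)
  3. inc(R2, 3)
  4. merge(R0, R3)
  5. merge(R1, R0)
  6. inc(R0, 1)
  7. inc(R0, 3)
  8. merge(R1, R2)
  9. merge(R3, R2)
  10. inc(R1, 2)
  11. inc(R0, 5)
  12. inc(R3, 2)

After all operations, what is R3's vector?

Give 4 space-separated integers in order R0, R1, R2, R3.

Op 1: inc R3 by 5 -> R3=(0,0,0,5) value=5
Op 2: inc R0 by 4 -> R0=(4,0,0,0) value=4
Op 3: inc R2 by 3 -> R2=(0,0,3,0) value=3
Op 4: merge R0<->R3 -> R0=(4,0,0,5) R3=(4,0,0,5)
Op 5: merge R1<->R0 -> R1=(4,0,0,5) R0=(4,0,0,5)
Op 6: inc R0 by 1 -> R0=(5,0,0,5) value=10
Op 7: inc R0 by 3 -> R0=(8,0,0,5) value=13
Op 8: merge R1<->R2 -> R1=(4,0,3,5) R2=(4,0,3,5)
Op 9: merge R3<->R2 -> R3=(4,0,3,5) R2=(4,0,3,5)
Op 10: inc R1 by 2 -> R1=(4,2,3,5) value=14
Op 11: inc R0 by 5 -> R0=(13,0,0,5) value=18
Op 12: inc R3 by 2 -> R3=(4,0,3,7) value=14

Answer: 4 0 3 7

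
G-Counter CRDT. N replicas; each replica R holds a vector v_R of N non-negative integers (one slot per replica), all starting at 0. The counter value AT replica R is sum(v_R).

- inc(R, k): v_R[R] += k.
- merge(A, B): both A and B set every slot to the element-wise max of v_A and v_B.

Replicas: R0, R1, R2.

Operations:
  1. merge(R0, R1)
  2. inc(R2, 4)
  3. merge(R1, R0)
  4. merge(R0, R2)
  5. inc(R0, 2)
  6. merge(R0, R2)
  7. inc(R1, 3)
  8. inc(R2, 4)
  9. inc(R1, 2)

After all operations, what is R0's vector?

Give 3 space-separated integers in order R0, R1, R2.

Op 1: merge R0<->R1 -> R0=(0,0,0) R1=(0,0,0)
Op 2: inc R2 by 4 -> R2=(0,0,4) value=4
Op 3: merge R1<->R0 -> R1=(0,0,0) R0=(0,0,0)
Op 4: merge R0<->R2 -> R0=(0,0,4) R2=(0,0,4)
Op 5: inc R0 by 2 -> R0=(2,0,4) value=6
Op 6: merge R0<->R2 -> R0=(2,0,4) R2=(2,0,4)
Op 7: inc R1 by 3 -> R1=(0,3,0) value=3
Op 8: inc R2 by 4 -> R2=(2,0,8) value=10
Op 9: inc R1 by 2 -> R1=(0,5,0) value=5

Answer: 2 0 4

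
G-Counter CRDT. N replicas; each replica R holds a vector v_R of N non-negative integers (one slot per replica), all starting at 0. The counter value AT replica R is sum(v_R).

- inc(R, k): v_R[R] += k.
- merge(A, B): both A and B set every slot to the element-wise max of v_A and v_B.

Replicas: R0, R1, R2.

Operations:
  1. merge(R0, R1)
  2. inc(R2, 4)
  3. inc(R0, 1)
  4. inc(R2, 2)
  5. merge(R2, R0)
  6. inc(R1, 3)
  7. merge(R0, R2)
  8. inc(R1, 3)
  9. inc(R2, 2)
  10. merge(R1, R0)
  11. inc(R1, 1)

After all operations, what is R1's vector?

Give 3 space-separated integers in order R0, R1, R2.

Answer: 1 7 6

Derivation:
Op 1: merge R0<->R1 -> R0=(0,0,0) R1=(0,0,0)
Op 2: inc R2 by 4 -> R2=(0,0,4) value=4
Op 3: inc R0 by 1 -> R0=(1,0,0) value=1
Op 4: inc R2 by 2 -> R2=(0,0,6) value=6
Op 5: merge R2<->R0 -> R2=(1,0,6) R0=(1,0,6)
Op 6: inc R1 by 3 -> R1=(0,3,0) value=3
Op 7: merge R0<->R2 -> R0=(1,0,6) R2=(1,0,6)
Op 8: inc R1 by 3 -> R1=(0,6,0) value=6
Op 9: inc R2 by 2 -> R2=(1,0,8) value=9
Op 10: merge R1<->R0 -> R1=(1,6,6) R0=(1,6,6)
Op 11: inc R1 by 1 -> R1=(1,7,6) value=14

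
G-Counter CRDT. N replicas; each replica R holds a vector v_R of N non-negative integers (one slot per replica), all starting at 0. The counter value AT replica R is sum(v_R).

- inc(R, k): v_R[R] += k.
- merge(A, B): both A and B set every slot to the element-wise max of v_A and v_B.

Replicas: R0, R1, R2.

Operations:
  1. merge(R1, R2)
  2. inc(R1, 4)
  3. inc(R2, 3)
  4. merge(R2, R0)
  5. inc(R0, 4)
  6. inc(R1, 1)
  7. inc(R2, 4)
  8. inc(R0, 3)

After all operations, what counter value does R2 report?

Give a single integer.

Op 1: merge R1<->R2 -> R1=(0,0,0) R2=(0,0,0)
Op 2: inc R1 by 4 -> R1=(0,4,0) value=4
Op 3: inc R2 by 3 -> R2=(0,0,3) value=3
Op 4: merge R2<->R0 -> R2=(0,0,3) R0=(0,0,3)
Op 5: inc R0 by 4 -> R0=(4,0,3) value=7
Op 6: inc R1 by 1 -> R1=(0,5,0) value=5
Op 7: inc R2 by 4 -> R2=(0,0,7) value=7
Op 8: inc R0 by 3 -> R0=(7,0,3) value=10

Answer: 7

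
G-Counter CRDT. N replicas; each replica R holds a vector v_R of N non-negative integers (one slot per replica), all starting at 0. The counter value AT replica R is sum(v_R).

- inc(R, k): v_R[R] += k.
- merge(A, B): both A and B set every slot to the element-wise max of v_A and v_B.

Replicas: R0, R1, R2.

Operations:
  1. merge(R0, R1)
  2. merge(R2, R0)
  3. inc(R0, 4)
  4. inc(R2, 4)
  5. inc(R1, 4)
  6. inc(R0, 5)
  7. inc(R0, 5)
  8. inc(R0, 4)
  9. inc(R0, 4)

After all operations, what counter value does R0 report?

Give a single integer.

Answer: 22

Derivation:
Op 1: merge R0<->R1 -> R0=(0,0,0) R1=(0,0,0)
Op 2: merge R2<->R0 -> R2=(0,0,0) R0=(0,0,0)
Op 3: inc R0 by 4 -> R0=(4,0,0) value=4
Op 4: inc R2 by 4 -> R2=(0,0,4) value=4
Op 5: inc R1 by 4 -> R1=(0,4,0) value=4
Op 6: inc R0 by 5 -> R0=(9,0,0) value=9
Op 7: inc R0 by 5 -> R0=(14,0,0) value=14
Op 8: inc R0 by 4 -> R0=(18,0,0) value=18
Op 9: inc R0 by 4 -> R0=(22,0,0) value=22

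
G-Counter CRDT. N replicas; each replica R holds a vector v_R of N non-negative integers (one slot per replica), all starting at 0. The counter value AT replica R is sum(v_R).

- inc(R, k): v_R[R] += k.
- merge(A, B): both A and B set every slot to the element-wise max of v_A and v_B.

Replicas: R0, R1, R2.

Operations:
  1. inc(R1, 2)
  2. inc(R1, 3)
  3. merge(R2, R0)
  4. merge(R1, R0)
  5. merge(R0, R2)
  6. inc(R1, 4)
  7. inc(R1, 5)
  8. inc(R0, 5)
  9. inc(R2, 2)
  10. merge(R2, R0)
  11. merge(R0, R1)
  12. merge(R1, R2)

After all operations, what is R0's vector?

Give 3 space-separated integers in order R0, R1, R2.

Answer: 5 14 2

Derivation:
Op 1: inc R1 by 2 -> R1=(0,2,0) value=2
Op 2: inc R1 by 3 -> R1=(0,5,0) value=5
Op 3: merge R2<->R0 -> R2=(0,0,0) R0=(0,0,0)
Op 4: merge R1<->R0 -> R1=(0,5,0) R0=(0,5,0)
Op 5: merge R0<->R2 -> R0=(0,5,0) R2=(0,5,0)
Op 6: inc R1 by 4 -> R1=(0,9,0) value=9
Op 7: inc R1 by 5 -> R1=(0,14,0) value=14
Op 8: inc R0 by 5 -> R0=(5,5,0) value=10
Op 9: inc R2 by 2 -> R2=(0,5,2) value=7
Op 10: merge R2<->R0 -> R2=(5,5,2) R0=(5,5,2)
Op 11: merge R0<->R1 -> R0=(5,14,2) R1=(5,14,2)
Op 12: merge R1<->R2 -> R1=(5,14,2) R2=(5,14,2)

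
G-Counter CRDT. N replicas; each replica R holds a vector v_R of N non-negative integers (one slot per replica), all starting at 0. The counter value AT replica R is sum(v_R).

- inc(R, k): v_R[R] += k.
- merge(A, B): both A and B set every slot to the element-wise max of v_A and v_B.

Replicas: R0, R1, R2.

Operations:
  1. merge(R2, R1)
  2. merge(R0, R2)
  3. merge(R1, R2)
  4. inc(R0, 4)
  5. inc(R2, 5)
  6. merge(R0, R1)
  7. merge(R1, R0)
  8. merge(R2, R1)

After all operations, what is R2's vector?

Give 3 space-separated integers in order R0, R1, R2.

Answer: 4 0 5

Derivation:
Op 1: merge R2<->R1 -> R2=(0,0,0) R1=(0,0,0)
Op 2: merge R0<->R2 -> R0=(0,0,0) R2=(0,0,0)
Op 3: merge R1<->R2 -> R1=(0,0,0) R2=(0,0,0)
Op 4: inc R0 by 4 -> R0=(4,0,0) value=4
Op 5: inc R2 by 5 -> R2=(0,0,5) value=5
Op 6: merge R0<->R1 -> R0=(4,0,0) R1=(4,0,0)
Op 7: merge R1<->R0 -> R1=(4,0,0) R0=(4,0,0)
Op 8: merge R2<->R1 -> R2=(4,0,5) R1=(4,0,5)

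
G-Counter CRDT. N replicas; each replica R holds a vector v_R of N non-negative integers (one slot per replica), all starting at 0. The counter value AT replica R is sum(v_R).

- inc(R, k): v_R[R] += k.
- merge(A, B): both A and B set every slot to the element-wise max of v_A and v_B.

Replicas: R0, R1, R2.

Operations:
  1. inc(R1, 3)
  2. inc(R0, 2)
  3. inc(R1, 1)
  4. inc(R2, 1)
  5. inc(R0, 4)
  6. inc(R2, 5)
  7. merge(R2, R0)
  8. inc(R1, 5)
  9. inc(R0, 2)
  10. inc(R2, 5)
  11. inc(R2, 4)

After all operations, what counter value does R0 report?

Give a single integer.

Op 1: inc R1 by 3 -> R1=(0,3,0) value=3
Op 2: inc R0 by 2 -> R0=(2,0,0) value=2
Op 3: inc R1 by 1 -> R1=(0,4,0) value=4
Op 4: inc R2 by 1 -> R2=(0,0,1) value=1
Op 5: inc R0 by 4 -> R0=(6,0,0) value=6
Op 6: inc R2 by 5 -> R2=(0,0,6) value=6
Op 7: merge R2<->R0 -> R2=(6,0,6) R0=(6,0,6)
Op 8: inc R1 by 5 -> R1=(0,9,0) value=9
Op 9: inc R0 by 2 -> R0=(8,0,6) value=14
Op 10: inc R2 by 5 -> R2=(6,0,11) value=17
Op 11: inc R2 by 4 -> R2=(6,0,15) value=21

Answer: 14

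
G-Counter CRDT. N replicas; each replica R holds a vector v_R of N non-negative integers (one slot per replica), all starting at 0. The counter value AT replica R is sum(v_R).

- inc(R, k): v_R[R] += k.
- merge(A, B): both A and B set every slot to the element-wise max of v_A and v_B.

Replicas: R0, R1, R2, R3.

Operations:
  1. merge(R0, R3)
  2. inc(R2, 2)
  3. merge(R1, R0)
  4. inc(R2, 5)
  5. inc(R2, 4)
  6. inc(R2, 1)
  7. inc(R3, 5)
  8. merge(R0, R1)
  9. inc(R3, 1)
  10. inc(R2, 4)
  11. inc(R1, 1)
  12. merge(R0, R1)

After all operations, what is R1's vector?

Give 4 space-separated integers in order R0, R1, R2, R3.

Op 1: merge R0<->R3 -> R0=(0,0,0,0) R3=(0,0,0,0)
Op 2: inc R2 by 2 -> R2=(0,0,2,0) value=2
Op 3: merge R1<->R0 -> R1=(0,0,0,0) R0=(0,0,0,0)
Op 4: inc R2 by 5 -> R2=(0,0,7,0) value=7
Op 5: inc R2 by 4 -> R2=(0,0,11,0) value=11
Op 6: inc R2 by 1 -> R2=(0,0,12,0) value=12
Op 7: inc R3 by 5 -> R3=(0,0,0,5) value=5
Op 8: merge R0<->R1 -> R0=(0,0,0,0) R1=(0,0,0,0)
Op 9: inc R3 by 1 -> R3=(0,0,0,6) value=6
Op 10: inc R2 by 4 -> R2=(0,0,16,0) value=16
Op 11: inc R1 by 1 -> R1=(0,1,0,0) value=1
Op 12: merge R0<->R1 -> R0=(0,1,0,0) R1=(0,1,0,0)

Answer: 0 1 0 0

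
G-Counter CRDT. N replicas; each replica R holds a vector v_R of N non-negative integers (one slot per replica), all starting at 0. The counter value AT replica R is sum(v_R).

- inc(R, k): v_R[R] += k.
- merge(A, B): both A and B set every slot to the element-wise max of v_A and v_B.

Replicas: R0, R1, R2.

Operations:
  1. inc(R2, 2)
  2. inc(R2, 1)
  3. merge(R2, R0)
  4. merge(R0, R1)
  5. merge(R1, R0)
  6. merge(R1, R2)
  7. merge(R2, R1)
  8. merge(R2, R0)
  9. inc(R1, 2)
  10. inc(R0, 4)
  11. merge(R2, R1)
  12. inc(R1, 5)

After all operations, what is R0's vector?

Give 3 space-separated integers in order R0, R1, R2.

Answer: 4 0 3

Derivation:
Op 1: inc R2 by 2 -> R2=(0,0,2) value=2
Op 2: inc R2 by 1 -> R2=(0,0,3) value=3
Op 3: merge R2<->R0 -> R2=(0,0,3) R0=(0,0,3)
Op 4: merge R0<->R1 -> R0=(0,0,3) R1=(0,0,3)
Op 5: merge R1<->R0 -> R1=(0,0,3) R0=(0,0,3)
Op 6: merge R1<->R2 -> R1=(0,0,3) R2=(0,0,3)
Op 7: merge R2<->R1 -> R2=(0,0,3) R1=(0,0,3)
Op 8: merge R2<->R0 -> R2=(0,0,3) R0=(0,0,3)
Op 9: inc R1 by 2 -> R1=(0,2,3) value=5
Op 10: inc R0 by 4 -> R0=(4,0,3) value=7
Op 11: merge R2<->R1 -> R2=(0,2,3) R1=(0,2,3)
Op 12: inc R1 by 5 -> R1=(0,7,3) value=10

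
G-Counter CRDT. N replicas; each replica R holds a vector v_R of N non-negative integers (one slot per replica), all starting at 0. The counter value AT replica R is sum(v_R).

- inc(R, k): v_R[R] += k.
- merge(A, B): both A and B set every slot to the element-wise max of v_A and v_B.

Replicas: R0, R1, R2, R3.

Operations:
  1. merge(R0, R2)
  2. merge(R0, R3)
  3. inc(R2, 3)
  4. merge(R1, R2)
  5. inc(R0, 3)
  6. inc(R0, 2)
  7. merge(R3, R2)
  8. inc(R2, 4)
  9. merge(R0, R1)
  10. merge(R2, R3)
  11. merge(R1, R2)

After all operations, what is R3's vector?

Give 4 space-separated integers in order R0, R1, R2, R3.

Op 1: merge R0<->R2 -> R0=(0,0,0,0) R2=(0,0,0,0)
Op 2: merge R0<->R3 -> R0=(0,0,0,0) R3=(0,0,0,0)
Op 3: inc R2 by 3 -> R2=(0,0,3,0) value=3
Op 4: merge R1<->R2 -> R1=(0,0,3,0) R2=(0,0,3,0)
Op 5: inc R0 by 3 -> R0=(3,0,0,0) value=3
Op 6: inc R0 by 2 -> R0=(5,0,0,0) value=5
Op 7: merge R3<->R2 -> R3=(0,0,3,0) R2=(0,0,3,0)
Op 8: inc R2 by 4 -> R2=(0,0,7,0) value=7
Op 9: merge R0<->R1 -> R0=(5,0,3,0) R1=(5,0,3,0)
Op 10: merge R2<->R3 -> R2=(0,0,7,0) R3=(0,0,7,0)
Op 11: merge R1<->R2 -> R1=(5,0,7,0) R2=(5,0,7,0)

Answer: 0 0 7 0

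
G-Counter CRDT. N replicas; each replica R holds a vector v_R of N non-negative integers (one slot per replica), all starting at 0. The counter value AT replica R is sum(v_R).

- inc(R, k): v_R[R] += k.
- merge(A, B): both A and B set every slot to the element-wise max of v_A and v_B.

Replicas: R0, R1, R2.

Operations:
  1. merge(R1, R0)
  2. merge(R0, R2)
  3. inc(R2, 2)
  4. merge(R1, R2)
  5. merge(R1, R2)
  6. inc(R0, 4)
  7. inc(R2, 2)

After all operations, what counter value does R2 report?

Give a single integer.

Answer: 4

Derivation:
Op 1: merge R1<->R0 -> R1=(0,0,0) R0=(0,0,0)
Op 2: merge R0<->R2 -> R0=(0,0,0) R2=(0,0,0)
Op 3: inc R2 by 2 -> R2=(0,0,2) value=2
Op 4: merge R1<->R2 -> R1=(0,0,2) R2=(0,0,2)
Op 5: merge R1<->R2 -> R1=(0,0,2) R2=(0,0,2)
Op 6: inc R0 by 4 -> R0=(4,0,0) value=4
Op 7: inc R2 by 2 -> R2=(0,0,4) value=4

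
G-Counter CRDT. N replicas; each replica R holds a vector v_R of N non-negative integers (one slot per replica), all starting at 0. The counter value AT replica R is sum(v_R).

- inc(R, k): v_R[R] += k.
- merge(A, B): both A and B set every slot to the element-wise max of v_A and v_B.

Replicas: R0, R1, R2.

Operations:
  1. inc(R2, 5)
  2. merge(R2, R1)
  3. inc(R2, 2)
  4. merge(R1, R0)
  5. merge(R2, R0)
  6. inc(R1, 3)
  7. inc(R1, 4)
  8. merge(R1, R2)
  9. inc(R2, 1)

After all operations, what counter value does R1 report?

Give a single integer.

Answer: 14

Derivation:
Op 1: inc R2 by 5 -> R2=(0,0,5) value=5
Op 2: merge R2<->R1 -> R2=(0,0,5) R1=(0,0,5)
Op 3: inc R2 by 2 -> R2=(0,0,7) value=7
Op 4: merge R1<->R0 -> R1=(0,0,5) R0=(0,0,5)
Op 5: merge R2<->R0 -> R2=(0,0,7) R0=(0,0,7)
Op 6: inc R1 by 3 -> R1=(0,3,5) value=8
Op 7: inc R1 by 4 -> R1=(0,7,5) value=12
Op 8: merge R1<->R2 -> R1=(0,7,7) R2=(0,7,7)
Op 9: inc R2 by 1 -> R2=(0,7,8) value=15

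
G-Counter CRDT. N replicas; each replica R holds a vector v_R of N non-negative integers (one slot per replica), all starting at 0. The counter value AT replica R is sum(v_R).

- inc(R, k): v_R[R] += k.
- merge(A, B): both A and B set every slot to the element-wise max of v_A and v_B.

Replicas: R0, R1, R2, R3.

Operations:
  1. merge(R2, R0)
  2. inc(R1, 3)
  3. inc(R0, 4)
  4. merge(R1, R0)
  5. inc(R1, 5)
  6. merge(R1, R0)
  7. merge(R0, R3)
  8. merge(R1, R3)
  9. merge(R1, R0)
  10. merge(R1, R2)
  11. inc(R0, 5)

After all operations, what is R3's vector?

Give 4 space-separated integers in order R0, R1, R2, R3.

Op 1: merge R2<->R0 -> R2=(0,0,0,0) R0=(0,0,0,0)
Op 2: inc R1 by 3 -> R1=(0,3,0,0) value=3
Op 3: inc R0 by 4 -> R0=(4,0,0,0) value=4
Op 4: merge R1<->R0 -> R1=(4,3,0,0) R0=(4,3,0,0)
Op 5: inc R1 by 5 -> R1=(4,8,0,0) value=12
Op 6: merge R1<->R0 -> R1=(4,8,0,0) R0=(4,8,0,0)
Op 7: merge R0<->R3 -> R0=(4,8,0,0) R3=(4,8,0,0)
Op 8: merge R1<->R3 -> R1=(4,8,0,0) R3=(4,8,0,0)
Op 9: merge R1<->R0 -> R1=(4,8,0,0) R0=(4,8,0,0)
Op 10: merge R1<->R2 -> R1=(4,8,0,0) R2=(4,8,0,0)
Op 11: inc R0 by 5 -> R0=(9,8,0,0) value=17

Answer: 4 8 0 0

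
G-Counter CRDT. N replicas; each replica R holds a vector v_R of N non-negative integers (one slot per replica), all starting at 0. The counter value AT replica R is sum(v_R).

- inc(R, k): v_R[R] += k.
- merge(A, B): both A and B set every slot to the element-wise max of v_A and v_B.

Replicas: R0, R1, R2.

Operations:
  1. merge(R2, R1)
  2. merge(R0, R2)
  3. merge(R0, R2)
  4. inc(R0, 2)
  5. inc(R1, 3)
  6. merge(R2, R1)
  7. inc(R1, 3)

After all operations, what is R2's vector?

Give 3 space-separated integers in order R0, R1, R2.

Op 1: merge R2<->R1 -> R2=(0,0,0) R1=(0,0,0)
Op 2: merge R0<->R2 -> R0=(0,0,0) R2=(0,0,0)
Op 3: merge R0<->R2 -> R0=(0,0,0) R2=(0,0,0)
Op 4: inc R0 by 2 -> R0=(2,0,0) value=2
Op 5: inc R1 by 3 -> R1=(0,3,0) value=3
Op 6: merge R2<->R1 -> R2=(0,3,0) R1=(0,3,0)
Op 7: inc R1 by 3 -> R1=(0,6,0) value=6

Answer: 0 3 0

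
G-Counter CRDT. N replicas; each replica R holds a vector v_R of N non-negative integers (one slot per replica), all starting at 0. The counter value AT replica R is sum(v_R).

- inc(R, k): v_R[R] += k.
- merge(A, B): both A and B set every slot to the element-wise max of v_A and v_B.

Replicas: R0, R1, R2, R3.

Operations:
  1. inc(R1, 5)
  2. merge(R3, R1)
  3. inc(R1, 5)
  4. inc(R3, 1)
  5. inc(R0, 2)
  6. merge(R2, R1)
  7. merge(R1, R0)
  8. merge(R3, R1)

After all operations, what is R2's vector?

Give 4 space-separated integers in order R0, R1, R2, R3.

Answer: 0 10 0 0

Derivation:
Op 1: inc R1 by 5 -> R1=(0,5,0,0) value=5
Op 2: merge R3<->R1 -> R3=(0,5,0,0) R1=(0,5,0,0)
Op 3: inc R1 by 5 -> R1=(0,10,0,0) value=10
Op 4: inc R3 by 1 -> R3=(0,5,0,1) value=6
Op 5: inc R0 by 2 -> R0=(2,0,0,0) value=2
Op 6: merge R2<->R1 -> R2=(0,10,0,0) R1=(0,10,0,0)
Op 7: merge R1<->R0 -> R1=(2,10,0,0) R0=(2,10,0,0)
Op 8: merge R3<->R1 -> R3=(2,10,0,1) R1=(2,10,0,1)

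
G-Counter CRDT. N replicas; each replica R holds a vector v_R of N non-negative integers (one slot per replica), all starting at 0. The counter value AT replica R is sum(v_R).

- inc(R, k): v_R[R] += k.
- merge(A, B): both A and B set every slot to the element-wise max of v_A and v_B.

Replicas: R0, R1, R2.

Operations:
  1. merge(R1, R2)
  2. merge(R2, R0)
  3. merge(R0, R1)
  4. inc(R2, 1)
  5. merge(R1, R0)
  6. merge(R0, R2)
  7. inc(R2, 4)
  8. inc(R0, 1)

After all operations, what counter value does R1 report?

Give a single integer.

Answer: 0

Derivation:
Op 1: merge R1<->R2 -> R1=(0,0,0) R2=(0,0,0)
Op 2: merge R2<->R0 -> R2=(0,0,0) R0=(0,0,0)
Op 3: merge R0<->R1 -> R0=(0,0,0) R1=(0,0,0)
Op 4: inc R2 by 1 -> R2=(0,0,1) value=1
Op 5: merge R1<->R0 -> R1=(0,0,0) R0=(0,0,0)
Op 6: merge R0<->R2 -> R0=(0,0,1) R2=(0,0,1)
Op 7: inc R2 by 4 -> R2=(0,0,5) value=5
Op 8: inc R0 by 1 -> R0=(1,0,1) value=2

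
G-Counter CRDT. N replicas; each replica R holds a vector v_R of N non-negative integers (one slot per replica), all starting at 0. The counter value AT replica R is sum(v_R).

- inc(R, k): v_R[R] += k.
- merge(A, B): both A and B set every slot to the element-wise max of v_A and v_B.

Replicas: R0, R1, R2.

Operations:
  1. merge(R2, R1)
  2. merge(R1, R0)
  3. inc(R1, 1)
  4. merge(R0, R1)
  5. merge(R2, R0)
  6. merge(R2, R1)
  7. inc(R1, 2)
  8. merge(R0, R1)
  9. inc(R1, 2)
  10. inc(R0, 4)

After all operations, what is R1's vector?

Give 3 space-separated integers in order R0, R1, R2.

Op 1: merge R2<->R1 -> R2=(0,0,0) R1=(0,0,0)
Op 2: merge R1<->R0 -> R1=(0,0,0) R0=(0,0,0)
Op 3: inc R1 by 1 -> R1=(0,1,0) value=1
Op 4: merge R0<->R1 -> R0=(0,1,0) R1=(0,1,0)
Op 5: merge R2<->R0 -> R2=(0,1,0) R0=(0,1,0)
Op 6: merge R2<->R1 -> R2=(0,1,0) R1=(0,1,0)
Op 7: inc R1 by 2 -> R1=(0,3,0) value=3
Op 8: merge R0<->R1 -> R0=(0,3,0) R1=(0,3,0)
Op 9: inc R1 by 2 -> R1=(0,5,0) value=5
Op 10: inc R0 by 4 -> R0=(4,3,0) value=7

Answer: 0 5 0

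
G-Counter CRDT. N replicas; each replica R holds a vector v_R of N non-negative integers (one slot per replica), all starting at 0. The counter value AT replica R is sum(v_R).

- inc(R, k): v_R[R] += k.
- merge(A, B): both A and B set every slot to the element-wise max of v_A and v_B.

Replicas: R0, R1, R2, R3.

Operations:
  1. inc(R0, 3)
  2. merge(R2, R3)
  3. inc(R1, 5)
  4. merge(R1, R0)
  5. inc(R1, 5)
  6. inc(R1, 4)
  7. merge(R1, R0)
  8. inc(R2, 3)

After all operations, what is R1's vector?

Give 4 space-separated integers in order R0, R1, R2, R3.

Op 1: inc R0 by 3 -> R0=(3,0,0,0) value=3
Op 2: merge R2<->R3 -> R2=(0,0,0,0) R3=(0,0,0,0)
Op 3: inc R1 by 5 -> R1=(0,5,0,0) value=5
Op 4: merge R1<->R0 -> R1=(3,5,0,0) R0=(3,5,0,0)
Op 5: inc R1 by 5 -> R1=(3,10,0,0) value=13
Op 6: inc R1 by 4 -> R1=(3,14,0,0) value=17
Op 7: merge R1<->R0 -> R1=(3,14,0,0) R0=(3,14,0,0)
Op 8: inc R2 by 3 -> R2=(0,0,3,0) value=3

Answer: 3 14 0 0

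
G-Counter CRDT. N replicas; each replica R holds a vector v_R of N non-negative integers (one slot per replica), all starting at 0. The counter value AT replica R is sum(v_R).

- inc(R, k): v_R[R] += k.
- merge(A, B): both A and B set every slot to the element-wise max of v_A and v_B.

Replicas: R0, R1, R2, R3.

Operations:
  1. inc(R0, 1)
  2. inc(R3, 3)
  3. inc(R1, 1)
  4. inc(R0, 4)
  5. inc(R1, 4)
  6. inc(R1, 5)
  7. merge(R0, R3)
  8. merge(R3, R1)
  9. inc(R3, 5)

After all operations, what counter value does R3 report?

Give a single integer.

Answer: 23

Derivation:
Op 1: inc R0 by 1 -> R0=(1,0,0,0) value=1
Op 2: inc R3 by 3 -> R3=(0,0,0,3) value=3
Op 3: inc R1 by 1 -> R1=(0,1,0,0) value=1
Op 4: inc R0 by 4 -> R0=(5,0,0,0) value=5
Op 5: inc R1 by 4 -> R1=(0,5,0,0) value=5
Op 6: inc R1 by 5 -> R1=(0,10,0,0) value=10
Op 7: merge R0<->R3 -> R0=(5,0,0,3) R3=(5,0,0,3)
Op 8: merge R3<->R1 -> R3=(5,10,0,3) R1=(5,10,0,3)
Op 9: inc R3 by 5 -> R3=(5,10,0,8) value=23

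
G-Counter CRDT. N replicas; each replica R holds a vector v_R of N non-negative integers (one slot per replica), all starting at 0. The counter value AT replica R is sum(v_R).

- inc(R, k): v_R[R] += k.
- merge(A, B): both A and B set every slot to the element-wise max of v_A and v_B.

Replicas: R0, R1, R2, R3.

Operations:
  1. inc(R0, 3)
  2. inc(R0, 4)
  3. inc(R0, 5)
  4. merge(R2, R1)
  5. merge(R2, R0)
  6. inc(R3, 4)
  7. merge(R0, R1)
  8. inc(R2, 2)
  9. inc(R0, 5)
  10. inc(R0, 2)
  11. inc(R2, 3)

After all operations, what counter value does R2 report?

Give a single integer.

Op 1: inc R0 by 3 -> R0=(3,0,0,0) value=3
Op 2: inc R0 by 4 -> R0=(7,0,0,0) value=7
Op 3: inc R0 by 5 -> R0=(12,0,0,0) value=12
Op 4: merge R2<->R1 -> R2=(0,0,0,0) R1=(0,0,0,0)
Op 5: merge R2<->R0 -> R2=(12,0,0,0) R0=(12,0,0,0)
Op 6: inc R3 by 4 -> R3=(0,0,0,4) value=4
Op 7: merge R0<->R1 -> R0=(12,0,0,0) R1=(12,0,0,0)
Op 8: inc R2 by 2 -> R2=(12,0,2,0) value=14
Op 9: inc R0 by 5 -> R0=(17,0,0,0) value=17
Op 10: inc R0 by 2 -> R0=(19,0,0,0) value=19
Op 11: inc R2 by 3 -> R2=(12,0,5,0) value=17

Answer: 17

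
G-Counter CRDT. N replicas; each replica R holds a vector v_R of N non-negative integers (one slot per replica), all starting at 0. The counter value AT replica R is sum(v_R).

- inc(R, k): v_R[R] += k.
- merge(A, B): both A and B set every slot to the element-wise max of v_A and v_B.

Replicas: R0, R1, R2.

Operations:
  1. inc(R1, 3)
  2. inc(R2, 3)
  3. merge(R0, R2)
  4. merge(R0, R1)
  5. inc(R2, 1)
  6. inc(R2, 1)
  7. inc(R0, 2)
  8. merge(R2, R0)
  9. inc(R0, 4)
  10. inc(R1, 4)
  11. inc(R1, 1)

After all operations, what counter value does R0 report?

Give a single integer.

Answer: 14

Derivation:
Op 1: inc R1 by 3 -> R1=(0,3,0) value=3
Op 2: inc R2 by 3 -> R2=(0,0,3) value=3
Op 3: merge R0<->R2 -> R0=(0,0,3) R2=(0,0,3)
Op 4: merge R0<->R1 -> R0=(0,3,3) R1=(0,3,3)
Op 5: inc R2 by 1 -> R2=(0,0,4) value=4
Op 6: inc R2 by 1 -> R2=(0,0,5) value=5
Op 7: inc R0 by 2 -> R0=(2,3,3) value=8
Op 8: merge R2<->R0 -> R2=(2,3,5) R0=(2,3,5)
Op 9: inc R0 by 4 -> R0=(6,3,5) value=14
Op 10: inc R1 by 4 -> R1=(0,7,3) value=10
Op 11: inc R1 by 1 -> R1=(0,8,3) value=11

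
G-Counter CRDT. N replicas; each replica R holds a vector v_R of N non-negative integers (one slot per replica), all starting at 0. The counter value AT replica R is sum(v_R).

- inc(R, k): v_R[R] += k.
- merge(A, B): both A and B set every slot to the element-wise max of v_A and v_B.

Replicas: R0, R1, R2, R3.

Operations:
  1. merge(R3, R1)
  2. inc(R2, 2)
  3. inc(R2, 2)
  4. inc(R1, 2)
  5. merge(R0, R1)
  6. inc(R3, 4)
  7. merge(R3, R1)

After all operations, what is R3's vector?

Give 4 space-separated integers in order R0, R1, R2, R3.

Answer: 0 2 0 4

Derivation:
Op 1: merge R3<->R1 -> R3=(0,0,0,0) R1=(0,0,0,0)
Op 2: inc R2 by 2 -> R2=(0,0,2,0) value=2
Op 3: inc R2 by 2 -> R2=(0,0,4,0) value=4
Op 4: inc R1 by 2 -> R1=(0,2,0,0) value=2
Op 5: merge R0<->R1 -> R0=(0,2,0,0) R1=(0,2,0,0)
Op 6: inc R3 by 4 -> R3=(0,0,0,4) value=4
Op 7: merge R3<->R1 -> R3=(0,2,0,4) R1=(0,2,0,4)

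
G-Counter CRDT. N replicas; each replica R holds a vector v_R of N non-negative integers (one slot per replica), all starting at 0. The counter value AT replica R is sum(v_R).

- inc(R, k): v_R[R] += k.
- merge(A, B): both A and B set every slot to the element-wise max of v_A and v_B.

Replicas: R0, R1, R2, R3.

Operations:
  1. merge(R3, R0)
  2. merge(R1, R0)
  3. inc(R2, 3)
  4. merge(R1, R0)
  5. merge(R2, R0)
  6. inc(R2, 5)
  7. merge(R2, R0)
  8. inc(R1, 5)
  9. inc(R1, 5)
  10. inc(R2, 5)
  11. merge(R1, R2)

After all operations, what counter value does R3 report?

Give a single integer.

Answer: 0

Derivation:
Op 1: merge R3<->R0 -> R3=(0,0,0,0) R0=(0,0,0,0)
Op 2: merge R1<->R0 -> R1=(0,0,0,0) R0=(0,0,0,0)
Op 3: inc R2 by 3 -> R2=(0,0,3,0) value=3
Op 4: merge R1<->R0 -> R1=(0,0,0,0) R0=(0,0,0,0)
Op 5: merge R2<->R0 -> R2=(0,0,3,0) R0=(0,0,3,0)
Op 6: inc R2 by 5 -> R2=(0,0,8,0) value=8
Op 7: merge R2<->R0 -> R2=(0,0,8,0) R0=(0,0,8,0)
Op 8: inc R1 by 5 -> R1=(0,5,0,0) value=5
Op 9: inc R1 by 5 -> R1=(0,10,0,0) value=10
Op 10: inc R2 by 5 -> R2=(0,0,13,0) value=13
Op 11: merge R1<->R2 -> R1=(0,10,13,0) R2=(0,10,13,0)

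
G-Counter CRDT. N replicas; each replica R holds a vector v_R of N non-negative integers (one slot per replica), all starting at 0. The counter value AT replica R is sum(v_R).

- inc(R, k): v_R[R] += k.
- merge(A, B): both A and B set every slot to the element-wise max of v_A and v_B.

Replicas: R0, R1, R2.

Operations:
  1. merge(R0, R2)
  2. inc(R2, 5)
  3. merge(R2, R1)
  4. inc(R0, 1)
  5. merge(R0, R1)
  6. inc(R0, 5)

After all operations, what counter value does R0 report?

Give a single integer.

Answer: 11

Derivation:
Op 1: merge R0<->R2 -> R0=(0,0,0) R2=(0,0,0)
Op 2: inc R2 by 5 -> R2=(0,0,5) value=5
Op 3: merge R2<->R1 -> R2=(0,0,5) R1=(0,0,5)
Op 4: inc R0 by 1 -> R0=(1,0,0) value=1
Op 5: merge R0<->R1 -> R0=(1,0,5) R1=(1,0,5)
Op 6: inc R0 by 5 -> R0=(6,0,5) value=11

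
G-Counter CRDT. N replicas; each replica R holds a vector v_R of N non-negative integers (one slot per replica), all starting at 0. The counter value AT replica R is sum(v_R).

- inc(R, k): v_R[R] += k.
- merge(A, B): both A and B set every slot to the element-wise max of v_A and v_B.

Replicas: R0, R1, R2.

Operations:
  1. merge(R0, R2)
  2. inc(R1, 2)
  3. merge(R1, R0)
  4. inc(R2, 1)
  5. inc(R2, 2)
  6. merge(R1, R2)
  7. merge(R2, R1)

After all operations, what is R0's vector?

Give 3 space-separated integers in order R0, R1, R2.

Op 1: merge R0<->R2 -> R0=(0,0,0) R2=(0,0,0)
Op 2: inc R1 by 2 -> R1=(0,2,0) value=2
Op 3: merge R1<->R0 -> R1=(0,2,0) R0=(0,2,0)
Op 4: inc R2 by 1 -> R2=(0,0,1) value=1
Op 5: inc R2 by 2 -> R2=(0,0,3) value=3
Op 6: merge R1<->R2 -> R1=(0,2,3) R2=(0,2,3)
Op 7: merge R2<->R1 -> R2=(0,2,3) R1=(0,2,3)

Answer: 0 2 0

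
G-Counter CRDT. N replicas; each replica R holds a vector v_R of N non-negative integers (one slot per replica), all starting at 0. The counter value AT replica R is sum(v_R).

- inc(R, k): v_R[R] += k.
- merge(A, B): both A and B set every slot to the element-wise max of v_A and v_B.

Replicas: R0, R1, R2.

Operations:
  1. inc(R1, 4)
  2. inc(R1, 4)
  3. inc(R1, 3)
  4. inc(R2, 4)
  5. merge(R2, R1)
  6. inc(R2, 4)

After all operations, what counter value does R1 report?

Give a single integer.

Answer: 15

Derivation:
Op 1: inc R1 by 4 -> R1=(0,4,0) value=4
Op 2: inc R1 by 4 -> R1=(0,8,0) value=8
Op 3: inc R1 by 3 -> R1=(0,11,0) value=11
Op 4: inc R2 by 4 -> R2=(0,0,4) value=4
Op 5: merge R2<->R1 -> R2=(0,11,4) R1=(0,11,4)
Op 6: inc R2 by 4 -> R2=(0,11,8) value=19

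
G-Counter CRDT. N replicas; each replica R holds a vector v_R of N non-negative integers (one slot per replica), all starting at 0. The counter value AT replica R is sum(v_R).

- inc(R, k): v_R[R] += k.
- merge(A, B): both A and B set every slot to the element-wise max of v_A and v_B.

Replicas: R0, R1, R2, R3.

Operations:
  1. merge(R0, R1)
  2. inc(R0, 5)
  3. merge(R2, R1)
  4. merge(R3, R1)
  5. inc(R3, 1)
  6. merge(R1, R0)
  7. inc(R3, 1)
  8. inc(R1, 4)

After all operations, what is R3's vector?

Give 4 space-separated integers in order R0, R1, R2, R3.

Answer: 0 0 0 2

Derivation:
Op 1: merge R0<->R1 -> R0=(0,0,0,0) R1=(0,0,0,0)
Op 2: inc R0 by 5 -> R0=(5,0,0,0) value=5
Op 3: merge R2<->R1 -> R2=(0,0,0,0) R1=(0,0,0,0)
Op 4: merge R3<->R1 -> R3=(0,0,0,0) R1=(0,0,0,0)
Op 5: inc R3 by 1 -> R3=(0,0,0,1) value=1
Op 6: merge R1<->R0 -> R1=(5,0,0,0) R0=(5,0,0,0)
Op 7: inc R3 by 1 -> R3=(0,0,0,2) value=2
Op 8: inc R1 by 4 -> R1=(5,4,0,0) value=9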